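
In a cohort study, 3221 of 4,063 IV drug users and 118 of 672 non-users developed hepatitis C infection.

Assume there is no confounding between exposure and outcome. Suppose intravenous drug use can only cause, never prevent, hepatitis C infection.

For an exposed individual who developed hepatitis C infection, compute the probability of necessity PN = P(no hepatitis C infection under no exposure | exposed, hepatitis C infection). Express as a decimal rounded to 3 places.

PN ≈ 0.779

p₁ = P(outcome | exposed) = 3221/4063 = 0.79276
p₀ = P(outcome | unexposed) = 118/672 = 0.1756
Under exogeneity and monotonicity, PN = (p₁ − p₀) / p₁.
PN = (0.79276 − 0.1756) / 0.79276 = 0.61717 / 0.79276 ≈ 0.7785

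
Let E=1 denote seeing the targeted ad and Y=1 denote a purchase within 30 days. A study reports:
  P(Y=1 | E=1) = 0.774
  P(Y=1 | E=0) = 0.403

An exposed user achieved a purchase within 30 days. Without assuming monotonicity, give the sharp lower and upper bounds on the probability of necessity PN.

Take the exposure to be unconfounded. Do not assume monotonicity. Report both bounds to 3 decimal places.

Let p₁ = 0.774, p₀ = 0.403.
Under exogeneity alone the bounds on PN are max{0,(p₁−p₀)/p₁} ≤ PN ≤ min{1,(1−p₀)/p₁}.
  lower = (p₁ − p₀)/p₁ = 0.371 / 0.774 ≈ 0.4793
  upper = min{1, (1 − p₀)/p₁} = 0.597 / 0.774 ≈ 0.7713

0.479 ≤ PN ≤ 0.771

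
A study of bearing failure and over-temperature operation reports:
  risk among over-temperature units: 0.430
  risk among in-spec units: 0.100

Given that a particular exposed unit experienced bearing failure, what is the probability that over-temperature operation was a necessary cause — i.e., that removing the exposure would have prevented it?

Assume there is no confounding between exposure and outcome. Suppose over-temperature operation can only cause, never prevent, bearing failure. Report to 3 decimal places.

Let p₁ = 0.43, p₀ = 0.1.
Under exogeneity and monotonicity, PN = (p₁ − p₀) / p₁.
PN = (0.43 − 0.1) / 0.43 = 0.33 / 0.43 ≈ 0.7674

PN ≈ 0.767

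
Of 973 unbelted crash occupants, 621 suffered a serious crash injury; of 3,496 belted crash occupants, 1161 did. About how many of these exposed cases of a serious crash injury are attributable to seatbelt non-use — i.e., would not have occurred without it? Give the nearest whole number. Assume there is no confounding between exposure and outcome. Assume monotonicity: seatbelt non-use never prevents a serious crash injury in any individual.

about 298 cases

p₁ = P(outcome | exposed) = 621/973 = 0.63823
p₀ = P(outcome | unexposed) = 1161/3496 = 0.33209
PN = (p₁ − p₀)/p₁ = (0.63823 − 0.33209) / 0.63823 ≈ 0.47967.
Attributable cases ≈ PN × (exposed cases) = 0.47967 × 621 ≈ 297.87.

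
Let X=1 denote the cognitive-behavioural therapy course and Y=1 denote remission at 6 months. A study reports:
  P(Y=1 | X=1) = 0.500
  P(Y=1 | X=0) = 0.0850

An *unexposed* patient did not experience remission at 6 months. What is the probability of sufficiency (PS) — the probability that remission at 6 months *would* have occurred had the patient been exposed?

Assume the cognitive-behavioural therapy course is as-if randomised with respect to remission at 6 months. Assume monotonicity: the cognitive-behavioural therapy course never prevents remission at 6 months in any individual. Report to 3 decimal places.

PS ≈ 0.454

Let p₁ = 0.5, p₀ = 0.085.
Under exogeneity and monotonicity, PS = (p₁ − p₀) / (1 − p₀).
PS = (0.5 − 0.085) / (1 − 0.085) = 0.415 / 0.915 ≈ 0.4536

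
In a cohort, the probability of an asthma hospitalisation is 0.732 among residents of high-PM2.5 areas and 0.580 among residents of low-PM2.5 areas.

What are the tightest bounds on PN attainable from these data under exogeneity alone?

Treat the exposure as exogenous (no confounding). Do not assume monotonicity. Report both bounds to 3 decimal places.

Let p₁ = 0.732, p₀ = 0.58.
Under exogeneity alone the bounds on PN are max{0,(p₁−p₀)/p₁} ≤ PN ≤ min{1,(1−p₀)/p₁}.
  lower = (p₁ − p₀)/p₁ = 0.152 / 0.732 ≈ 0.2077
  upper = min{1, (1 − p₀)/p₁} = 0.42 / 0.732 ≈ 0.5738

0.208 ≤ PN ≤ 0.574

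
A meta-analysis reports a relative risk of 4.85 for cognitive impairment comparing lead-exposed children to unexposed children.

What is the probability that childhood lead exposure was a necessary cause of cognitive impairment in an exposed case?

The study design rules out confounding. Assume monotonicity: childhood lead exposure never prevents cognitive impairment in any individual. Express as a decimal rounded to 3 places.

Under exogeneity and monotonicity, PN = (RR − 1) / RR = 1 − 1/RR.
PN = (4.85 − 1) / 4.85 = 3.85 / 4.85 ≈ 0.7938

PN ≈ 0.794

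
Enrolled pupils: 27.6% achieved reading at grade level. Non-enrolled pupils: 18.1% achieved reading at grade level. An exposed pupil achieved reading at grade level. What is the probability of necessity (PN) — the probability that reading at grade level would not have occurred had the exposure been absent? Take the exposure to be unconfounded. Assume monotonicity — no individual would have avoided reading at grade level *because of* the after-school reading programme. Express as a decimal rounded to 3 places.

p₁ = 0.276, p₀ = 0.181.
Under exogeneity and monotonicity, PN = (p₁ − p₀) / p₁.
PN = (0.276 − 0.181) / 0.276 = 0.095 / 0.276 ≈ 0.3442

PN ≈ 0.344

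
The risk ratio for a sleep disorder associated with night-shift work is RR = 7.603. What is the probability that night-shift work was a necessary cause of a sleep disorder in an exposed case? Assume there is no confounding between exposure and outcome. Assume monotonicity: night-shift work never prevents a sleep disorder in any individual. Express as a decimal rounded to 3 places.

PN ≈ 0.868

Under exogeneity and monotonicity, PN = (RR − 1) / RR = 1 − 1/RR.
PN = (7.603 − 1) / 7.603 = 6.603 / 7.603 ≈ 0.8685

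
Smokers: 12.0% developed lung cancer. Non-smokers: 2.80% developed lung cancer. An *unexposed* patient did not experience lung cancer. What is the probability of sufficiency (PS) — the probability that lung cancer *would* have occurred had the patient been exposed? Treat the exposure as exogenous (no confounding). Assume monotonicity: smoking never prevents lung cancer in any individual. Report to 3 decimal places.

p₁ = 0.12, p₀ = 0.028.
Under exogeneity and monotonicity, PS = (p₁ − p₀) / (1 − p₀).
PS = (0.12 − 0.028) / (1 − 0.028) = 0.092 / 0.972 ≈ 0.0947

PS ≈ 0.095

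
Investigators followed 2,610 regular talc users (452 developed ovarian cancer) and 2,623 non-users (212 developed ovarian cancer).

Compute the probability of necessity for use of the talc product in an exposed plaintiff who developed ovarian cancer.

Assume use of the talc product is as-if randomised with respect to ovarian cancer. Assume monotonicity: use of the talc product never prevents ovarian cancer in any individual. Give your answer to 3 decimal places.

p₁ = P(outcome | exposed) = 452/2610 = 0.17318
p₀ = P(outcome | unexposed) = 212/2623 = 0.080823
Under exogeneity and monotonicity, PN = (p₁ − p₀) / p₁.
PN = (0.17318 − 0.080823) / 0.17318 = 0.092357 / 0.17318 ≈ 0.5333

PN ≈ 0.533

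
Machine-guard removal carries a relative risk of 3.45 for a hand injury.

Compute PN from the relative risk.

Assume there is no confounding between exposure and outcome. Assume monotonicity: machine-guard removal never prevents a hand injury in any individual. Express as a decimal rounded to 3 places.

PN ≈ 0.710

Under exogeneity and monotonicity, PN = (RR − 1) / RR = 1 − 1/RR.
PN = (3.45 − 1) / 3.45 = 2.45 / 3.45 ≈ 0.7101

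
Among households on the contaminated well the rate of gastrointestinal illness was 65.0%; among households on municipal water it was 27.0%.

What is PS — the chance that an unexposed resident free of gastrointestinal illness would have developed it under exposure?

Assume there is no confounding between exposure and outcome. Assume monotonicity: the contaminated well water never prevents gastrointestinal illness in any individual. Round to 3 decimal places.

p₁ = 0.65, p₀ = 0.27.
Under exogeneity and monotonicity, PS = (p₁ − p₀) / (1 − p₀).
PS = (0.65 − 0.27) / (1 − 0.27) = 0.38 / 0.73 ≈ 0.5205

PS ≈ 0.521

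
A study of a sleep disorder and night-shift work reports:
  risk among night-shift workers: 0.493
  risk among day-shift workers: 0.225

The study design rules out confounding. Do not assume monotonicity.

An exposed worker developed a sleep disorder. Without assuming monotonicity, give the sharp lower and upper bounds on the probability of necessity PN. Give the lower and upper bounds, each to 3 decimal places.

0.544 ≤ PN ≤ 1.000

Let p₁ = 0.493, p₀ = 0.225.
Under exogeneity alone the bounds on PN are max{0,(p₁−p₀)/p₁} ≤ PN ≤ min{1,(1−p₀)/p₁}.
  lower = (p₁ − p₀)/p₁ = 0.268 / 0.493 ≈ 0.5436
  upper = min{1, (1 − p₀)/p₁} = 0.775 / 0.493 ≈ 1.5720 → capped at 1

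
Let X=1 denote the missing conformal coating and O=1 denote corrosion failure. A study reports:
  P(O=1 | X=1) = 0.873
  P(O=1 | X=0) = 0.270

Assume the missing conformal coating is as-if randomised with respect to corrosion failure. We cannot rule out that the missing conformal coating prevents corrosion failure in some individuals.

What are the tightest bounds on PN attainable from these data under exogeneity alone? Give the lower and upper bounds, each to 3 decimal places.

Let p₁ = 0.873, p₀ = 0.27.
Under exogeneity alone the bounds on PN are max{0,(p₁−p₀)/p₁} ≤ PN ≤ min{1,(1−p₀)/p₁}.
  lower = (p₁ − p₀)/p₁ = 0.603 / 0.873 ≈ 0.6907
  upper = min{1, (1 − p₀)/p₁} = 0.73 / 0.873 ≈ 0.8362

0.691 ≤ PN ≤ 0.836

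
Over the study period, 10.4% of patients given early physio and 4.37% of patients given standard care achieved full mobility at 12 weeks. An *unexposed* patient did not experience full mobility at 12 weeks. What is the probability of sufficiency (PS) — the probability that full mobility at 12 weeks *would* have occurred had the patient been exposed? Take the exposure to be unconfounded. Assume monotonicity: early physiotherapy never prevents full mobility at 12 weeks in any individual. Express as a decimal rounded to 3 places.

PS ≈ 0.063

p₁ = 0.104, p₀ = 0.0437.
Under exogeneity and monotonicity, PS = (p₁ − p₀) / (1 − p₀).
PS = (0.104 − 0.0437) / (1 − 0.0437) = 0.0603 / 0.9563 ≈ 0.0631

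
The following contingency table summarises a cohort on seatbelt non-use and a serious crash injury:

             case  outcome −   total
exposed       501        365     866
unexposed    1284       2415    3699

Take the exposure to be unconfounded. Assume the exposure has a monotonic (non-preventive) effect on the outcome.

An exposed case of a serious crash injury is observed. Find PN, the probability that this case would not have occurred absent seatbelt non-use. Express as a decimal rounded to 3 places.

PN ≈ 0.400

p₁ = P(outcome | exposed) = 501/866 = 0.57852
p₀ = P(outcome | unexposed) = 1284/3699 = 0.34712
Under exogeneity and monotonicity, PN = (p₁ − p₀) / p₁.
PN = (0.57852 − 0.34712) / 0.57852 = 0.2314 / 0.57852 ≈ 0.4000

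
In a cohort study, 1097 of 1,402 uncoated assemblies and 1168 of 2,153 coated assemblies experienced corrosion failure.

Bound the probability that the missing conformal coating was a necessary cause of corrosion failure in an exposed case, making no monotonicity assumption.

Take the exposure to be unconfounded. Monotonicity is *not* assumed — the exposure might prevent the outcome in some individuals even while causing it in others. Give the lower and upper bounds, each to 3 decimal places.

p₁ = P(outcome | exposed) = 1097/1402 = 0.78245
p₀ = P(outcome | unexposed) = 1168/2153 = 0.5425
Under exogeneity alone the bounds on PN are max{0,(p₁−p₀)/p₁} ≤ PN ≤ min{1,(1−p₀)/p₁}.
  lower = (p₁ − p₀)/p₁ = 0.23995 / 0.78245 ≈ 0.3067
  upper = min{1, (1 − p₀)/p₁} = 0.4575 / 0.78245 ≈ 0.5847

0.307 ≤ PN ≤ 0.585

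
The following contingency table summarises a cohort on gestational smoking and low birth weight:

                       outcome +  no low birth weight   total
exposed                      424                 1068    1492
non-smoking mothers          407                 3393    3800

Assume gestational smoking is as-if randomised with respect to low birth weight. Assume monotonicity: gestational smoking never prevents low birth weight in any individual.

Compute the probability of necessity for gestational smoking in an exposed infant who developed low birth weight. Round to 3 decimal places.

PN ≈ 0.623

p₁ = P(outcome | exposed) = 424/1492 = 0.28418
p₀ = P(outcome | unexposed) = 407/3800 = 0.10711
Under exogeneity and monotonicity, PN = (p₁ − p₀) / p₁.
PN = (0.28418 − 0.10711) / 0.28418 = 0.17708 / 0.28418 ≈ 0.6231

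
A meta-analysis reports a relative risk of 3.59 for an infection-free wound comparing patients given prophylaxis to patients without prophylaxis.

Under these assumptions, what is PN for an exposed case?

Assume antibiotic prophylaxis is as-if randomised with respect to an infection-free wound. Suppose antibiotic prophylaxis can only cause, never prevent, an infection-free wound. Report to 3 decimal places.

Under exogeneity and monotonicity, PN = (RR − 1) / RR = 1 − 1/RR.
PN = (3.59 − 1) / 3.59 = 2.59 / 3.59 ≈ 0.7214

PN ≈ 0.721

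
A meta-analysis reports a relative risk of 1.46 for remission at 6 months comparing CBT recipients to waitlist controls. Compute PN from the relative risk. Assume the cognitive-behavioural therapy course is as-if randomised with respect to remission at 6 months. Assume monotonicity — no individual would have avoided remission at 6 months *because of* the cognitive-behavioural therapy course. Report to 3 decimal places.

PN ≈ 0.315

Under exogeneity and monotonicity, PN = (RR − 1) / RR = 1 − 1/RR.
PN = (1.46 − 1) / 1.46 = 0.46 / 1.46 ≈ 0.3151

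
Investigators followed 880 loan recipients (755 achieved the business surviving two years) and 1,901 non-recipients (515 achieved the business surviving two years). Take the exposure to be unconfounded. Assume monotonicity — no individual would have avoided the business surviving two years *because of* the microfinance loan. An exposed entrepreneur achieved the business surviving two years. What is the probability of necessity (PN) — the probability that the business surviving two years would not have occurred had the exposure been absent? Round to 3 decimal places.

PN ≈ 0.684

p₁ = P(outcome | exposed) = 755/880 = 0.85795
p₀ = P(outcome | unexposed) = 515/1901 = 0.27091
Under exogeneity and monotonicity, PN = (p₁ − p₀) / p₁.
PN = (0.85795 − 0.27091) / 0.85795 = 0.58704 / 0.85795 ≈ 0.6842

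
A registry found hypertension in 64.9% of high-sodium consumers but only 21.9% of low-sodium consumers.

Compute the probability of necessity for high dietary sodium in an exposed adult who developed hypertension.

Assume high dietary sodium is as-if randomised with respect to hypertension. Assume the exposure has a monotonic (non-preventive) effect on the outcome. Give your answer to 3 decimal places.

PN ≈ 0.663

p₁ = 0.649, p₀ = 0.219.
Under exogeneity and monotonicity, PN = (p₁ − p₀) / p₁.
PN = (0.649 − 0.219) / 0.649 = 0.43 / 0.649 ≈ 0.6626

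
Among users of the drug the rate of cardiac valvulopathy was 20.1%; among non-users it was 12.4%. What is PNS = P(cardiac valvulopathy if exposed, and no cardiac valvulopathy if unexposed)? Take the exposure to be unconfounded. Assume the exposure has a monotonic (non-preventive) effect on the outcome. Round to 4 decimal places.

p₁ = 0.201, p₀ = 0.124.
Under exogeneity and monotonicity, PNS = p₁ − p₀.
PNS = 0.201 − 0.124 = 0.077

PNS ≈ 0.0770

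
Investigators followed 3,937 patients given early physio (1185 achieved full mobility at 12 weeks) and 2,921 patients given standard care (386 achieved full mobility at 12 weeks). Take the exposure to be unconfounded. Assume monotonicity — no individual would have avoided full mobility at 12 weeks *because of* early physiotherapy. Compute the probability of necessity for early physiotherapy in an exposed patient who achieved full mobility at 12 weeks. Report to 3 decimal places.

PN ≈ 0.561

p₁ = P(outcome | exposed) = 1185/3937 = 0.30099
p₀ = P(outcome | unexposed) = 386/2921 = 0.13215
Under exogeneity and monotonicity, PN = (p₁ − p₀) / p₁.
PN = (0.30099 − 0.13215) / 0.30099 = 0.16884 / 0.30099 ≈ 0.5610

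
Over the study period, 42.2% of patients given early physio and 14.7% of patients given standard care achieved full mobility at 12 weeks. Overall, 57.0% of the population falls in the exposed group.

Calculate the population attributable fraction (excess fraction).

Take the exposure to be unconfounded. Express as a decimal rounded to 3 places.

PAF ≈ 0.516

p₁ = 0.422, p₀ = 0.147.
Overall risk P(Y=1) = π·p₁ + (1−π)·p₀ = 0.57×0.422 + 0.43×0.147 = 0.30375.
Under exogeneity, PAF = [P(Y=1) − p₀] / P(Y=1).
PAF = (0.30375 − 0.147) / 0.30375 ≈ 0.5160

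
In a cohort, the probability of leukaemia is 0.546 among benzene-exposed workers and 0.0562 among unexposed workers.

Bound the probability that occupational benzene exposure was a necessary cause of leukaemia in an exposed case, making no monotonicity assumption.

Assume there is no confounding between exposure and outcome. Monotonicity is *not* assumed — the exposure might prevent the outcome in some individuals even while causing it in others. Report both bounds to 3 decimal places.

Let p₁ = 0.546, p₀ = 0.0562.
Under exogeneity alone the bounds on PN are max{0,(p₁−p₀)/p₁} ≤ PN ≤ min{1,(1−p₀)/p₁}.
  lower = (p₁ − p₀)/p₁ = 0.4898 / 0.546 ≈ 0.8971
  upper = min{1, (1 − p₀)/p₁} = 0.9438 / 0.546 ≈ 1.7286 → capped at 1

0.897 ≤ PN ≤ 1.000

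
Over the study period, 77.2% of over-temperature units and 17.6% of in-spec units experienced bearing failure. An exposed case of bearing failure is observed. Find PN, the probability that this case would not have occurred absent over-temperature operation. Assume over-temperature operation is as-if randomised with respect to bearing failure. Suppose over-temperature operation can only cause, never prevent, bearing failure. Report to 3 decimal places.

PN ≈ 0.772

p₁ = 0.772, p₀ = 0.176.
Under exogeneity and monotonicity, PN = (p₁ − p₀) / p₁.
PN = (0.772 − 0.176) / 0.772 = 0.596 / 0.772 ≈ 0.7720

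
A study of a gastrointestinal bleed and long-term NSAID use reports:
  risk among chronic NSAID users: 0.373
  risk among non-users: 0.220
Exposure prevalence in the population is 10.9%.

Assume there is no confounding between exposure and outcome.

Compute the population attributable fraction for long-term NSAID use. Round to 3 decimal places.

PAF ≈ 0.070

Let p₁ = 0.373, p₀ = 0.22.
Overall risk P(Y=1) = π·p₁ + (1−π)·p₀ = 0.109×0.373 + 0.891×0.22 = 0.23668.
Under exogeneity, PAF = [P(Y=1) − p₀] / P(Y=1).
PAF = (0.23668 − 0.22) / 0.23668 ≈ 0.0705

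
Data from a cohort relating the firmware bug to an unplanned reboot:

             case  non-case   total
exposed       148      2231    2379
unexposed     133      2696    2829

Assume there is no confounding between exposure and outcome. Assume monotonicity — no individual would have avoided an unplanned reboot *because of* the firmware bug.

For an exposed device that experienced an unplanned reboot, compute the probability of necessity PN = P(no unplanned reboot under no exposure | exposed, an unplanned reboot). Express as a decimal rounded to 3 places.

PN ≈ 0.244

p₁ = P(outcome | exposed) = 148/2379 = 0.062211
p₀ = P(outcome | unexposed) = 133/2829 = 0.047013
Under exogeneity and monotonicity, PN = (p₁ − p₀)/p₁.
PN = (0.062211 − 0.047013) / 0.062211 ≈ 0.2443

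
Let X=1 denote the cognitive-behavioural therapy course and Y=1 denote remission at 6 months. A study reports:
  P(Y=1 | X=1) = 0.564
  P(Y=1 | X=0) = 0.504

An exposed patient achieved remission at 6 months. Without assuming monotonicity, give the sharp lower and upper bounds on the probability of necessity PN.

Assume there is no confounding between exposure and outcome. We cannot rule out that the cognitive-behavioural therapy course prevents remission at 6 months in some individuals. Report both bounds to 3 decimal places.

0.106 ≤ PN ≤ 0.879

Let p₁ = 0.564, p₀ = 0.504.
Under exogeneity alone the bounds on PN are max{0,(p₁−p₀)/p₁} ≤ PN ≤ min{1,(1−p₀)/p₁}.
  lower = (p₁ − p₀)/p₁ = 0.06 / 0.564 ≈ 0.1064
  upper = min{1, (1 − p₀)/p₁} = 0.496 / 0.564 ≈ 0.8794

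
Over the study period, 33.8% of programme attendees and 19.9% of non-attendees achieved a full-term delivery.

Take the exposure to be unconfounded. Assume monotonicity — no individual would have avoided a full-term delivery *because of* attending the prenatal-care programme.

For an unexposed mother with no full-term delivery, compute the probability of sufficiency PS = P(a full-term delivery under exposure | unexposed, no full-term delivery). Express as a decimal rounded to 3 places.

PS ≈ 0.174

p₁ = 0.338, p₀ = 0.199.
Under exogeneity and monotonicity, PS = (p₁ − p₀) / (1 − p₀).
PS = (0.338 − 0.199) / (1 − 0.199) = 0.139 / 0.801 ≈ 0.1735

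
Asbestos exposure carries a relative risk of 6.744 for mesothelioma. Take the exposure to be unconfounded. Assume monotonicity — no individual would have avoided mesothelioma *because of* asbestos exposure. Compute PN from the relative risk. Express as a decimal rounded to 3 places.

PN ≈ 0.852

Under exogeneity and monotonicity, PN = (RR − 1) / RR = 1 − 1/RR.
PN = (6.744 − 1) / 6.744 = 5.744 / 6.744 ≈ 0.8517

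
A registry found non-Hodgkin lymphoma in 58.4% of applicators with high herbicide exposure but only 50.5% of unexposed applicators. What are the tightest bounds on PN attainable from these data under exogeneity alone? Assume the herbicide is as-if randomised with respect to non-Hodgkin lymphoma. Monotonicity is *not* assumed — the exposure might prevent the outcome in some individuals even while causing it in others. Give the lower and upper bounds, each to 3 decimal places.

p₁ = 0.584, p₀ = 0.505.
Under exogeneity alone the bounds on PN are max{0,(p₁−p₀)/p₁} ≤ PN ≤ min{1,(1−p₀)/p₁}.
  lower = (p₁ − p₀)/p₁ = 0.079 / 0.584 ≈ 0.1353
  upper = min{1, (1 − p₀)/p₁} = 0.495 / 0.584 ≈ 0.8476

0.135 ≤ PN ≤ 0.848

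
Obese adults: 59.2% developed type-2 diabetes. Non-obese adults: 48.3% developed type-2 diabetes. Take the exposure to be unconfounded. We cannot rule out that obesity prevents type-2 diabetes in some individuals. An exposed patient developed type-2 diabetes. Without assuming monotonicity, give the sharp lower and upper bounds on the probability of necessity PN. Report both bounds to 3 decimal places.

p₁ = 0.592, p₀ = 0.483.
Under exogeneity alone the bounds on PN are max{0,(p₁−p₀)/p₁} ≤ PN ≤ min{1,(1−p₀)/p₁}.
  lower = (p₁ − p₀)/p₁ = 0.109 / 0.592 ≈ 0.1841
  upper = min{1, (1 − p₀)/p₁} = 0.517 / 0.592 ≈ 0.8733

0.184 ≤ PN ≤ 0.873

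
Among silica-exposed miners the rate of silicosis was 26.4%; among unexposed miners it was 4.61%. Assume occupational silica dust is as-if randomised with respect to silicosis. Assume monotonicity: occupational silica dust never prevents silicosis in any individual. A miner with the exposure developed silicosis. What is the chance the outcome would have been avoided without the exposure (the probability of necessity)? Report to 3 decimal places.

p₁ = 0.264, p₀ = 0.0461.
Under exogeneity and monotonicity, PN = (p₁ − p₀) / p₁.
PN = (0.264 − 0.0461) / 0.264 = 0.2179 / 0.264 ≈ 0.8254

PN ≈ 0.825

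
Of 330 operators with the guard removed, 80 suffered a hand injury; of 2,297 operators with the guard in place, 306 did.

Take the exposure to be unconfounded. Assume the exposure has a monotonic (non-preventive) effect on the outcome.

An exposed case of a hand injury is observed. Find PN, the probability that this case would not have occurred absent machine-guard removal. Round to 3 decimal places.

p₁ = P(outcome | exposed) = 80/330 = 0.24242
p₀ = P(outcome | unexposed) = 306/2297 = 0.13322
Under exogeneity and monotonicity, PN = (p₁ − p₀) / p₁.
PN = (0.24242 − 0.13322) / 0.24242 = 0.10921 / 0.24242 ≈ 0.4505

PN ≈ 0.450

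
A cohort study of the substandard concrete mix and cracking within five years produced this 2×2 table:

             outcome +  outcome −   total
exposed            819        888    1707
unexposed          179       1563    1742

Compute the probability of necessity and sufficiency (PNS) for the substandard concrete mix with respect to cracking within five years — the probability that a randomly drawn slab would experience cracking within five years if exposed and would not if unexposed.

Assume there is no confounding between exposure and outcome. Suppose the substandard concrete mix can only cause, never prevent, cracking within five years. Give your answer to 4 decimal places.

p₁ = P(outcome | exposed) = 819/1707 = 0.47979
p₀ = P(outcome | unexposed) = 179/1742 = 0.10276
Under exogeneity and monotonicity, PNS = p₁ − p₀.
PNS = 0.47979 − 0.10276 = 0.37703

PNS ≈ 0.3770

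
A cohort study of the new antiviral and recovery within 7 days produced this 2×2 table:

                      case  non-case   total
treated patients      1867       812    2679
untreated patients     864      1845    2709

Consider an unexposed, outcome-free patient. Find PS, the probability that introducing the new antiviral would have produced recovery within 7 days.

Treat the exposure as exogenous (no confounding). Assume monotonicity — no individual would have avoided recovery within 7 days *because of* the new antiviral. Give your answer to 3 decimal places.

p₁ = P(outcome | exposed) = 1867/2679 = 0.6969
p₀ = P(outcome | unexposed) = 864/2709 = 0.31894
Under exogeneity and monotonicity, PS = (p₁ − p₀)/(1 − p₀).
PS = (0.6969 − 0.31894) / 0.68106 ≈ 0.5550

PS ≈ 0.555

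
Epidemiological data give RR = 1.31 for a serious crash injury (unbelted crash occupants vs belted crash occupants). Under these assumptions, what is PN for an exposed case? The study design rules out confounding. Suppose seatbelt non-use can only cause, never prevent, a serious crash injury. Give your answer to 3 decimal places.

Under exogeneity and monotonicity, PN = (RR − 1) / RR = 1 − 1/RR.
PN = (1.31 − 1) / 1.31 = 0.31 / 1.31 ≈ 0.2366

PN ≈ 0.237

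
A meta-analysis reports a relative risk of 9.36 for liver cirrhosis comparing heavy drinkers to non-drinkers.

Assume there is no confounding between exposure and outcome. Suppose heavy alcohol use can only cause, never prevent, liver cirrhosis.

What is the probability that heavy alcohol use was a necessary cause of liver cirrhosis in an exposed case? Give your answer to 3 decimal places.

PN ≈ 0.893

Under exogeneity and monotonicity, PN = (RR − 1) / RR = 1 − 1/RR.
PN = (9.36 − 1) / 9.36 = 8.36 / 9.36 ≈ 0.8932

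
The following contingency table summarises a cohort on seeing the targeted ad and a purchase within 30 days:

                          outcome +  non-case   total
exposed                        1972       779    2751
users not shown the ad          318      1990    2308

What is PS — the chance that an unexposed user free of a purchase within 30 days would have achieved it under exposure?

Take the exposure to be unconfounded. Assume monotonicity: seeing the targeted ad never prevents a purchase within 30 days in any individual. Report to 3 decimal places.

p₁ = P(outcome | exposed) = 1972/2751 = 0.71683
p₀ = P(outcome | unexposed) = 318/2308 = 0.13778
Under exogeneity and monotonicity, PS = (p₁ − p₀)/(1 − p₀).
PS = (0.71683 − 0.13778) / 0.86222 ≈ 0.6716

PS ≈ 0.672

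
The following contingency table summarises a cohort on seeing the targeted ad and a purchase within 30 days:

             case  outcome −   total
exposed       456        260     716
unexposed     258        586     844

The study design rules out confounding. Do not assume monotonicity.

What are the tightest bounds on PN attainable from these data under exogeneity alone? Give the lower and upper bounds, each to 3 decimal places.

0.520 ≤ PN ≤ 1.000

p₁ = P(outcome | exposed) = 456/716 = 0.63687
p₀ = P(outcome | unexposed) = 258/844 = 0.30569
Under exogeneity alone the bounds on PN are max{0,(p₁−p₀)/p₁} ≤ PN ≤ min{1,(1−p₀)/p₁}.
  lower = (p₁ − p₀)/p₁ = 0.33118 / 0.63687 ≈ 0.5200
  upper = min{1, (1 − p₀)/p₁} = 0.69431 / 0.63687 ≈ 1.0902 → capped at 1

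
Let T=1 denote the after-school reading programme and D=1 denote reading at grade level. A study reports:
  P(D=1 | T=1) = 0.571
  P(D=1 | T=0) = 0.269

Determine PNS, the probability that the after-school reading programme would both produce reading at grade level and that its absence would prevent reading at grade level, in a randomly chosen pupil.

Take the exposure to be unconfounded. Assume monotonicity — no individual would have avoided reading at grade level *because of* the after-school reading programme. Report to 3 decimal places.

PNS ≈ 0.302

Let p₁ = 0.571, p₀ = 0.269.
Under exogeneity and monotonicity, PNS = p₁ − p₀.
PNS = 0.571 − 0.269 = 0.302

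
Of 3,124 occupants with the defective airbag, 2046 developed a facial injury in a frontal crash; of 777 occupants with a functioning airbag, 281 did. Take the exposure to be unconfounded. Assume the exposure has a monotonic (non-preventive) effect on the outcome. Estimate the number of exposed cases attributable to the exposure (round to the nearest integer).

about 916 cases

p₁ = P(outcome | exposed) = 2046/3124 = 0.65493
p₀ = P(outcome | unexposed) = 281/777 = 0.36165
PN = (p₁ − p₀)/p₁ = (0.65493 − 0.36165) / 0.65493 ≈ 0.44781.
Attributable cases ≈ PN × (exposed cases) = 0.44781 × 2046 ≈ 916.21.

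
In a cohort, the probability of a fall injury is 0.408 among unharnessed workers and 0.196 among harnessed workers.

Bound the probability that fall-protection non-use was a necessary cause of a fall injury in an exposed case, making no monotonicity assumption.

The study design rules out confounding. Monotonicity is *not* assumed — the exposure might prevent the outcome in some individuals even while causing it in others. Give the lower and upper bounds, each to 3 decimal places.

0.520 ≤ PN ≤ 1.000

Let p₁ = 0.408, p₀ = 0.196.
Under exogeneity alone the bounds on PN are max{0,(p₁−p₀)/p₁} ≤ PN ≤ min{1,(1−p₀)/p₁}.
  lower = (p₁ − p₀)/p₁ = 0.212 / 0.408 ≈ 0.5196
  upper = min{1, (1 − p₀)/p₁} = 0.804 / 0.408 ≈ 1.9706 → capped at 1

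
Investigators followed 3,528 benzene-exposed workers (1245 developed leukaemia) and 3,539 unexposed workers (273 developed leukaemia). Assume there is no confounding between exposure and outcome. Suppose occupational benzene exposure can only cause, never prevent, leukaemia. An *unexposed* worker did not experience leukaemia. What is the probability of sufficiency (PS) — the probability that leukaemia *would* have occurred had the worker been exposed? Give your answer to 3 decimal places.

p₁ = P(outcome | exposed) = 1245/3528 = 0.35289
p₀ = P(outcome | unexposed) = 273/3539 = 0.07714
Under exogeneity and monotonicity, PS = (p₁ − p₀) / (1 − p₀).
PS = (0.35289 − 0.07714) / (1 − 0.07714) = 0.27575 / 0.92286 ≈ 0.2988

PS ≈ 0.299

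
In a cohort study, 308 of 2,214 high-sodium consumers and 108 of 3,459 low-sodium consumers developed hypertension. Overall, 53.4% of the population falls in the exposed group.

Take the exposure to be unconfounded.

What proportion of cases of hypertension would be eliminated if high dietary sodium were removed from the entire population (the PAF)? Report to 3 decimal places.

PAF ≈ 0.649

p₁ = P(outcome | exposed) = 308/2214 = 0.13911
p₀ = P(outcome | unexposed) = 108/3459 = 0.031223
Overall risk P(Y=1) = π·p₁ + (1−π)·p₀ = 0.534×0.13911 + 0.466×0.031223 = 0.088837.
Under exogeneity, PAF = [P(Y=1) − p₀] / P(Y=1).
PAF = (0.088837 − 0.031223) / 0.088837 ≈ 0.6485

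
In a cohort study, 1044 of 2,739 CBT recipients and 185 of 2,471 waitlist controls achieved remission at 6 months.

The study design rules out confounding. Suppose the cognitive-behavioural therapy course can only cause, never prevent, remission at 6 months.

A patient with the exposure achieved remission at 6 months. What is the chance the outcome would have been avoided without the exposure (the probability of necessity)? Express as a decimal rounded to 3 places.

PN ≈ 0.804

p₁ = P(outcome | exposed) = 1044/2739 = 0.38116
p₀ = P(outcome | unexposed) = 185/2471 = 0.074868
Under exogeneity and monotonicity, PN = (p₁ − p₀) / p₁.
PN = (0.38116 − 0.074868) / 0.38116 = 0.30629 / 0.38116 ≈ 0.8036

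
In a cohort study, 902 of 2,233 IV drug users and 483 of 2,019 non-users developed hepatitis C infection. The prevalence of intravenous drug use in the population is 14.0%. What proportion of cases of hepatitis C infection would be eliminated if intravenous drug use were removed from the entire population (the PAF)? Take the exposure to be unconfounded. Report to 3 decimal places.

p₁ = P(outcome | exposed) = 902/2233 = 0.40394
p₀ = P(outcome | unexposed) = 483/2019 = 0.23923
Overall risk P(Y=1) = π·p₁ + (1−π)·p₀ = 0.14×0.40394 + 0.86×0.23923 = 0.26229.
Under exogeneity, PAF = [P(Y=1) − p₀] / P(Y=1).
PAF = (0.26229 − 0.23923) / 0.26229 ≈ 0.0879

PAF ≈ 0.088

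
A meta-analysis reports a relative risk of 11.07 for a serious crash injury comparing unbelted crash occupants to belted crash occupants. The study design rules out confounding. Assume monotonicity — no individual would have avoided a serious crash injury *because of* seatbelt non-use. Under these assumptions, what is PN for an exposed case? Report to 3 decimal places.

Under exogeneity and monotonicity, PN = (RR − 1) / RR = 1 − 1/RR.
PN = (11.07 − 1) / 11.07 = 10.07 / 11.07 ≈ 0.9097

PN ≈ 0.910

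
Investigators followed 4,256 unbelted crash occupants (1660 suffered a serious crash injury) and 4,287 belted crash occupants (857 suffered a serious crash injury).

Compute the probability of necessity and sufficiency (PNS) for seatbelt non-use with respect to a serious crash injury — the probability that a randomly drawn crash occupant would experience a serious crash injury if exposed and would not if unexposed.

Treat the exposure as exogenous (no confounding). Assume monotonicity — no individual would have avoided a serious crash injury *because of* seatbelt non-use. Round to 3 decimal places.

p₁ = P(outcome | exposed) = 1660/4256 = 0.39004
p₀ = P(outcome | unexposed) = 857/4287 = 0.19991
Under exogeneity and monotonicity, PNS = p₁ − p₀.
PNS = 0.39004 − 0.19991 = 0.19013

PNS ≈ 0.190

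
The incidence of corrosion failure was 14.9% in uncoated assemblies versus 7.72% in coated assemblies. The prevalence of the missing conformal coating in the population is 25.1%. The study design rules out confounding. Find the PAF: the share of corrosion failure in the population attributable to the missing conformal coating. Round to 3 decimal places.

p₁ = 0.149, p₀ = 0.0772.
Overall risk P(Y=1) = π·p₁ + (1−π)·p₀ = 0.251×0.149 + 0.749×0.0772 = 0.095222.
Under exogeneity, PAF = [P(Y=1) − p₀] / P(Y=1).
PAF = (0.095222 − 0.0772) / 0.095222 ≈ 0.1893

PAF ≈ 0.189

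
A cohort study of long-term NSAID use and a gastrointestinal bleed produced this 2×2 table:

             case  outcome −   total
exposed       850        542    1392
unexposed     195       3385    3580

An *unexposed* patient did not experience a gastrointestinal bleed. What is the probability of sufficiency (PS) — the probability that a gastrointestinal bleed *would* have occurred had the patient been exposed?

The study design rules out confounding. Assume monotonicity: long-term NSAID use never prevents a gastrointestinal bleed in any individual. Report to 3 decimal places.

PS ≈ 0.588

p₁ = P(outcome | exposed) = 850/1392 = 0.61063
p₀ = P(outcome | unexposed) = 195/3580 = 0.054469
Under exogeneity and monotonicity, PS = (p₁ − p₀)/(1 − p₀).
PS = (0.61063 − 0.054469) / 0.94553 ≈ 0.5882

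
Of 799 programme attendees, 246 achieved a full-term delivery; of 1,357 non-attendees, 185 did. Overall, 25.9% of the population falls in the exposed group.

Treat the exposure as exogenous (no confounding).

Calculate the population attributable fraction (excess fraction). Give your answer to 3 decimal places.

p₁ = P(outcome | exposed) = 246/799 = 0.30788
p₀ = P(outcome | unexposed) = 185/1357 = 0.13633
Overall risk P(Y=1) = π·p₁ + (1−π)·p₀ = 0.259×0.30788 + 0.741×0.13633 = 0.18076.
Under exogeneity, PAF = [P(Y=1) − p₀] / P(Y=1).
PAF = (0.18076 − 0.13633) / 0.18076 ≈ 0.2458

PAF ≈ 0.246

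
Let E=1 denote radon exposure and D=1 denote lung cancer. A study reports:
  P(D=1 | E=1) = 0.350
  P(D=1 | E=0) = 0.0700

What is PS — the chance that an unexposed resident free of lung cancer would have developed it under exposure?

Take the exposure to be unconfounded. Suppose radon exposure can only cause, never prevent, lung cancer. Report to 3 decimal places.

Let p₁ = 0.35, p₀ = 0.07.
Under exogeneity and monotonicity, PS = (p₁ − p₀) / (1 − p₀).
PS = (0.35 − 0.07) / (1 − 0.07) = 0.28 / 0.93 ≈ 0.3011

PS ≈ 0.301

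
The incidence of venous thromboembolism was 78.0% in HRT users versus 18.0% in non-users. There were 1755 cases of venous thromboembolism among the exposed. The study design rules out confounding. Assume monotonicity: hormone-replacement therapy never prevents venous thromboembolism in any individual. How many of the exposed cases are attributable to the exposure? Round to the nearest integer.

about 1350 cases

p₁ = 0.78, p₀ = 0.18.
PN = (p₁ − p₀)/p₁ = (0.78 − 0.18) / 0.78 ≈ 0.76923.
Attributable cases ≈ PN × (exposed cases) = 0.76923 × 1755 ≈ 1350.00.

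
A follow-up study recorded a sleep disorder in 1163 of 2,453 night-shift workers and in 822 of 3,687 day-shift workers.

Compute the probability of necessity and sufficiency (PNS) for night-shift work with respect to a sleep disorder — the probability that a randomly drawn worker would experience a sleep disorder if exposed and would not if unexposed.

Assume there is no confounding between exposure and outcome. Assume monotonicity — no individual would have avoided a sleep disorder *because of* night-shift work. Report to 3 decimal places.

PNS ≈ 0.251

p₁ = P(outcome | exposed) = 1163/2453 = 0.47411
p₀ = P(outcome | unexposed) = 822/3687 = 0.22295
Under exogeneity and monotonicity, PNS = p₁ − p₀.
PNS = 0.47411 − 0.22295 = 0.25117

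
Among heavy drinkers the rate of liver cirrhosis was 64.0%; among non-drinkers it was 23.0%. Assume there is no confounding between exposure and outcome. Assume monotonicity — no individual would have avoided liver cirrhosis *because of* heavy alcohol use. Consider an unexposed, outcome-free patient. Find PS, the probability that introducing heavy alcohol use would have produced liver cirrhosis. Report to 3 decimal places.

PS ≈ 0.532

p₁ = 0.64, p₀ = 0.23.
Under exogeneity and monotonicity, PS = (p₁ − p₀) / (1 − p₀).
PS = (0.64 − 0.23) / (1 − 0.23) = 0.41 / 0.77 ≈ 0.5325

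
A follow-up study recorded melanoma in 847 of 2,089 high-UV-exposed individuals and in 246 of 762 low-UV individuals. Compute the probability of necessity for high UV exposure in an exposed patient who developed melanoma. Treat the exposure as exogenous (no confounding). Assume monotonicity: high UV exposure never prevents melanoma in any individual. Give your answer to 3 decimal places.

p₁ = P(outcome | exposed) = 847/2089 = 0.40546
p₀ = P(outcome | unexposed) = 246/762 = 0.32283
Under exogeneity and monotonicity, PN = (p₁ − p₀) / p₁.
PN = (0.40546 − 0.32283) / 0.40546 = 0.082623 / 0.40546 ≈ 0.2038

PN ≈ 0.204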